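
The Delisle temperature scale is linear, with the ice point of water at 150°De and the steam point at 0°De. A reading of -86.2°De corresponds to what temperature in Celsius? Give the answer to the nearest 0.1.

157.5°C

Linear interpolation between the fixed points: C = (-86.2 - 150) × 100 / (0 - 150) = 157.4667°C.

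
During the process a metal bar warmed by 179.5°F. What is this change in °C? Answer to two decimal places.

99.72°C

Only the scale ratio 5/9 matters for a change in temperature.
179.5 × 5/9 = 99.72.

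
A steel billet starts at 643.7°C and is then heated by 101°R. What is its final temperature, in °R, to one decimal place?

The 101°R change is an interval, so only the factor 5/9 applies: +101 × 5/9 = +56.1111°C.
Final Celsius temperature: 643.7000 + 56.1111 = 699.8111°C.
In Rankine: 699.8111 × 1.8 + 491.67 = 1751.3°R.

1751.3°R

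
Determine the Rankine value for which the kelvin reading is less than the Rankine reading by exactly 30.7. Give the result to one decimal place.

69.1°R

Let R be the Rankine reading. The kelvin reading is K = 5/9·R.
Require K - R = -30.7: (-4/9)·R = -30.7.
R = (-30.7) / (-4/9) = 69.1.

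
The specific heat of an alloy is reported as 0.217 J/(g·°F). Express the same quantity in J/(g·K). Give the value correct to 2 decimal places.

The quantity depends on a temperature interval, so only the ratio of degree sizes applies; the offset between the scales is irrelevant.
A change of 1 K is a change of 1.8°F, so per K the value is 0.217 × 1.8 = 0.39.

0.39 J/(g·K)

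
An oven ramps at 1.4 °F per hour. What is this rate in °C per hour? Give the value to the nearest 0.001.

The quantity depends on a temperature interval, so only the ratio of degree sizes applies; the offset between the scales is irrelevant.
A change of 1°F is a change of 5/9°C, so 1.4 × 5/9 = 0.778.

0.778 °C/hour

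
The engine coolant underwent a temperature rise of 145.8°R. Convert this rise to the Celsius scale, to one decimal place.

81.0°C

Only the scale ratio 5/9 matters for a change in temperature.
145.8 × 5/9 = 81.0.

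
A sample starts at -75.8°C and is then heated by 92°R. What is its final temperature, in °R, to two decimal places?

The 92°R change is an interval, so only the factor 5/9 applies: +92 × 5/9 = +51.1111°C.
Final Celsius temperature: -75.8000 + 51.1111 = -24.6889°C.
In Rankine: -24.6889 × 1.8 + 491.67 = 447.23°R.

447.23°R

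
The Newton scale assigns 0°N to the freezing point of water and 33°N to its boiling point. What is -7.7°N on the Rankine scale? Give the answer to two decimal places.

Linear interpolation between the fixed points: C = (-7.7 - 0) × 100 / (33 - 0) = -23.3333°C.
Then -23.3333 × 1.8 + 491.67 = 449.67°R.

449.67°R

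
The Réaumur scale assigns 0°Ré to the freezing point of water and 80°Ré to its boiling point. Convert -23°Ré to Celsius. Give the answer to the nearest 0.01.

Linear interpolation between the fixed points: C = (-23 - 0) × 100 / (80 - 0) = -28.7500°C.

-28.75°C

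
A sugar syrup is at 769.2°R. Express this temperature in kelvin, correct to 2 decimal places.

In Celsius: (769.2 - 491.67) × 5/9 = 154.1833°C.
In kelvin: 154.1833 + 273.15 = 427.33 K.

427.33 K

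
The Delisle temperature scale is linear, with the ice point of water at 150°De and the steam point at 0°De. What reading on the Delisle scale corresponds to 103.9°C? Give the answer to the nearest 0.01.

-5.85°De

Linearly onto the Delisle scale: 150 + (103.9000 / 100) × (0 - 150) = -5.85°De.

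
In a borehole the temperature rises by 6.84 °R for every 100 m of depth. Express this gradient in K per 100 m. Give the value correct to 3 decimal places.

The quantity depends on a temperature interval, so only the ratio of degree sizes applies; the offset between the scales is irrelevant.
A change of 1°R is a change of 5/9 K, so 6.84 × 5/9 = 3.800.

3.800 K/100 m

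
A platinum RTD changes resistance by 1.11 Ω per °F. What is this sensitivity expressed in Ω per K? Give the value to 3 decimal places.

The quantity depends on a temperature interval, so only the ratio of degree sizes applies; the offset between the scales is irrelevant.
A change of 1 K is a change of 1.8°F, so per K the value is 1.11 × 1.8 = 1.998.

1.998 Ω per K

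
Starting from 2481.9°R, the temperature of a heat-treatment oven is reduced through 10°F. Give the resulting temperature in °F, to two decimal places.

2012.23°F

Initial temperature in Celsius: (2481.9 - 491.67) × 5/9 = 1105.6833°C.
The 10°F change is an interval, so only the factor 5/9 applies: -10 × 5/9 = -5.5556°C.
Final Celsius temperature: 1105.6833 - 5.5556 = 1100.1278°C.
In Fahrenheit: 1100.1278 × 1.8 + 32 = 2012.23°F.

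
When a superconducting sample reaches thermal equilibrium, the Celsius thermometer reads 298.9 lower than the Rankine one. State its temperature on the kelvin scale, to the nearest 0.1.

Let x be the Rankine reading; then the Celsius reading is 5/9·x - 273.15.
(5/9·x - 273.15) - x = -298.9  ⇒  (-4/9)·x = -25.75  ⇒  x = 57.9375°R.
In Celsius: (57.9375 - 491.67) × 5/9 = -240.9625°C.
In kelvin: -240.9625 + 273.15 = 32.2 K.

32.2 K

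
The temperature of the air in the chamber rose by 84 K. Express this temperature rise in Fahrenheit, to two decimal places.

Only the scale ratio 1.8 matters for a change in temperature.
84 × 1.8 = 151.20.

151.20°F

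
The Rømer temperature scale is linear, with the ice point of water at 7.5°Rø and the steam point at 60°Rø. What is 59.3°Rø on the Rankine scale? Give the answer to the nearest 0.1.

Linear interpolation between the fixed points: C = (59.3 - 7.5) × 100 / (60 - 7.5) = 98.6667°C.
Then 98.6667 × 1.8 + 491.67 = 669.3°R.

669.3°R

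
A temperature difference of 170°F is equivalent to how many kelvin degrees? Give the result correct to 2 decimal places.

94.44 K

For a temperature interval the offset drops out; only the factor 5/9 applies.
170 × 5/9 = 94.44.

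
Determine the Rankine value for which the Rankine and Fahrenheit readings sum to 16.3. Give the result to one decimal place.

Let R be the Rankine reading. The Fahrenheit reading is F = 1·R - 459.67.
Require R + F = 16.3: (2)·R - 459.67 = 16.3.
R = (16.3 + 459.67) / (2) = 238.0.

238.0°R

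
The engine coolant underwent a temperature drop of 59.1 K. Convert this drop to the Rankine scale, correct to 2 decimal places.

An interval of 1 K corresponds to 1.8°R.
59.1 × 1.8 = 106.38.

106.38°R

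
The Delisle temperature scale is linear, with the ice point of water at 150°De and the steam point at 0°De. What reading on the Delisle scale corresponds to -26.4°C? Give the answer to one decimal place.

Linearly onto the Delisle scale: 150 + (-26.4000 / 100) × (0 - 150) = 189.6°De.

189.6°De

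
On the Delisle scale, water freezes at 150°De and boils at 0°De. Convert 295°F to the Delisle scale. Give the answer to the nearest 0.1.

First in Celsius: (295 - 32) × 5/9 = 146.1111°C.
Linearly onto the Delisle scale: 150 + (146.1111 / 100) × (0 - 150) = -69.2°De.

-69.2°De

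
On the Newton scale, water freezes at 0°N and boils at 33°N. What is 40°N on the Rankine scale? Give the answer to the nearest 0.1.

709.9°R

Linear interpolation between the fixed points: C = (40 - 0) × 100 / (33 - 0) = 121.2121°C.
Then 121.2121 × 1.8 + 491.67 = 709.9°R.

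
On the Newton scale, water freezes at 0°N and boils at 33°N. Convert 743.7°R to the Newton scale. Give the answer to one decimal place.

46.2°N

First in Celsius: (743.7 - 491.67) × 5/9 = 140.0167°C.
Linearly onto the Newton scale: 0 + (140.0167 / 100) × (33 - 0) = 46.2°N.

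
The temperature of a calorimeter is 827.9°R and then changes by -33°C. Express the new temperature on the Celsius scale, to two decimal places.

Initial temperature in Celsius: (827.9 - 491.67) × 5/9 = 186.7944°C.
Final Celsius temperature: 186.7944 - 33.0000 = 153.7944°C.

153.79°C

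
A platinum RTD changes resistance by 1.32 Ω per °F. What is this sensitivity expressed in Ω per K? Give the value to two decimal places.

The quantity depends on a temperature interval, so only the ratio of degree sizes applies; the offset between the scales is irrelevant.
A change of 1 K is a change of 1.8°F, so per K the value is 1.32 × 1.8 = 2.38.

2.38 Ω per K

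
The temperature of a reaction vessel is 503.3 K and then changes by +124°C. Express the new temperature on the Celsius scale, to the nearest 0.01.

Initial temperature in Celsius: 503.3 - 273.15 = 230.1500°C.
Final Celsius temperature: 230.1500 + 124.0000 = 354.1500°C.

354.15°C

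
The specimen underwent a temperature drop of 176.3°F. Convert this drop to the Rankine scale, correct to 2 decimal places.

Fahrenheit and Rankine degrees are the same size, so the interval is unchanged: 176.30.

176.30°R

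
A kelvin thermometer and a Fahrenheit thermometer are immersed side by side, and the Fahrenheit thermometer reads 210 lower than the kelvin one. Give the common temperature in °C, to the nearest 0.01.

Let x be the kelvin reading; then the Fahrenheit reading is 1.8·x - 459.67.
(1.8·x - 459.67) - x = -210  ⇒  (0.8)·x = 249.67  ⇒  x = 312.0875 K.
In Celsius: 312.0875 - 273.15 = 38.94°C.

38.94°C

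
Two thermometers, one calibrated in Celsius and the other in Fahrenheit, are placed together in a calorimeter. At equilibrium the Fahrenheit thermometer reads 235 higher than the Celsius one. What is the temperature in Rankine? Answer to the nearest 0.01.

948.42°R

Let x be the Celsius reading; then the Fahrenheit reading is 1.8·x + 32.
(1.8·x + 32) - x = 235  ⇒  (0.8)·x = 203  ⇒  x = 253.7500°C.
In Rankine: 253.7500 × 1.8 + 491.67 = 948.42°R.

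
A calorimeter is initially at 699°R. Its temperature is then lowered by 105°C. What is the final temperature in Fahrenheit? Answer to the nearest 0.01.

50.33°F

Initial temperature in Celsius: (699 - 491.67) × 5/9 = 115.1833°C.
Final Celsius temperature: 115.1833 - 105.0000 = 10.1833°C.
In Fahrenheit: 10.1833 × 1.8 + 32 = 50.33°F.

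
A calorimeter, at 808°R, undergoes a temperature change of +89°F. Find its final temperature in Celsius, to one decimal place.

225.2°C

Initial temperature in Celsius: (808 - 491.67) × 5/9 = 175.7389°C.
The 89°F change is an interval, so only the factor 5/9 applies: +89 × 5/9 = +49.4444°C.
Final Celsius temperature: 175.7389 + 49.4444 = 225.1833°C.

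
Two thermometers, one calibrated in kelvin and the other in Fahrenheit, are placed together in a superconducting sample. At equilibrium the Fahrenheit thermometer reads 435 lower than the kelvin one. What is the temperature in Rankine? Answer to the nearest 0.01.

55.51°R

Let x be the kelvin reading; then the Fahrenheit reading is 1.8·x - 459.67.
(1.8·x - 459.67) - x = -435  ⇒  (0.8)·x = 24.67  ⇒  x = 30.8375 K.
In Celsius: 30.8375 - 273.15 = -242.3125°C.
In Rankine: -242.3125 × 1.8 + 491.67 = 55.51°R.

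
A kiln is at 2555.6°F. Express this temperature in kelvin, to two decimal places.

In Celsius: (2555.6 - 32) × 5/9 = 1402.0000°C.
In kelvin: 1402.0000 + 273.15 = 1675.15 K.

1675.15 K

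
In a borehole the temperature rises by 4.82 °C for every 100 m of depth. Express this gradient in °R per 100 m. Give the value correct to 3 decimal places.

The quantity depends on a temperature interval, so only the ratio of degree sizes applies; the offset between the scales is irrelevant.
A change of 1°C is a change of 1.8°R, so 4.82 × 1.8 = 8.676.

8.676 °R/100 m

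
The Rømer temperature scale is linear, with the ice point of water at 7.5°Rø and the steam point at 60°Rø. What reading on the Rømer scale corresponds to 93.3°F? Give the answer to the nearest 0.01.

First in Celsius: (93.3 - 32) × 5/9 = 34.0556°C.
Linearly onto the Rømer scale: 7.5 + (34.0556 / 100) × (60 - 7.5) = 25.38°Rø.

25.38°Rø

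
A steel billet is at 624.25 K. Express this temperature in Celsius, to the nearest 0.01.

351.10°C

In Celsius: 624.25 - 273.15 = 351.1000°C.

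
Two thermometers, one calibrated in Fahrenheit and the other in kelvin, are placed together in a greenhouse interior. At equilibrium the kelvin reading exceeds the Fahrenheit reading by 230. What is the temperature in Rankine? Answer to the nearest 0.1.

516.8°R

Let x be the Fahrenheit reading; then the kelvin reading is 5/9·x + 255.372.
(5/9·x + 255.372) - x = 230  ⇒  (-4/9)·x = -25.3722  ⇒  x = 57.0875°F.
In Celsius: (57.0875 - 32) × 5/9 = 13.9375°C.
In Rankine: 13.9375 × 1.8 + 491.67 = 516.8°R.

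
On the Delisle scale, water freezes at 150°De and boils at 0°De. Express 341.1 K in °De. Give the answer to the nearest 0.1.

48.1°De

First in Celsius: 341.1 - 273.15 = 67.9500°C.
Linearly onto the Delisle scale: 150 + (67.9500 / 100) × (0 - 150) = 48.1°De.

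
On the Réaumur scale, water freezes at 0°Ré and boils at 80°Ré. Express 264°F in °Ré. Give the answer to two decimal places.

First in Celsius: (264 - 32) × 5/9 = 128.8889°C.
Linearly onto the Réaumur scale: 0 + (128.8889 / 100) × (80 - 0) = 103.11°Ré.

103.11°Ré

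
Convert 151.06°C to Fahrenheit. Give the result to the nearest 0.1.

303.9°F

In Fahrenheit: 151.0600 × 1.8 + 32 = 303.9°F.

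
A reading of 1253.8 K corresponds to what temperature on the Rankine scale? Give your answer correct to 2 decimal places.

2256.84°R

In Celsius: 1253.8 - 273.15 = 980.6500°C.
In Rankine: 980.6500 × 1.8 + 491.67 = 2256.84°R.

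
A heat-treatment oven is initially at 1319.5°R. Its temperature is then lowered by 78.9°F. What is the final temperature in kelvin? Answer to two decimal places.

689.22 K

Initial temperature in Celsius: (1319.5 - 491.67) × 5/9 = 459.9056°C.
The 78.9°F change is an interval, so only the factor 5/9 applies: -78.9 × 5/9 = -43.8333°C.
Final Celsius temperature: 459.9056 - 43.8333 = 416.0722°C.
In kelvin: 416.0722 + 273.15 = 689.22 K.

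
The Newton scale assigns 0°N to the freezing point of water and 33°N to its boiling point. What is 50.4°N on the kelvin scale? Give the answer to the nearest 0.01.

425.88 K

Linear interpolation between the fixed points: C = (50.4 - 0) × 100 / (33 - 0) = 152.7273°C.
Then 152.7273 + 273.15 = 425.88 K.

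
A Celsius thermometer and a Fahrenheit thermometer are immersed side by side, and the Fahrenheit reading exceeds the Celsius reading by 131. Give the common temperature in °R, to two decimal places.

Let x be the Celsius reading; then the Fahrenheit reading is 1.8·x + 32.
(1.8·x + 32) - x = 131  ⇒  (0.8)·x = 99  ⇒  x = 123.7500°C.
In Rankine: 123.7500 × 1.8 + 491.67 = 714.42°R.

714.42°R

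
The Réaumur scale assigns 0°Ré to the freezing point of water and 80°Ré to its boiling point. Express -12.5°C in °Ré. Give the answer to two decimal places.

-10.00°Ré

Linearly onto the Réaumur scale: 0 + (-12.5000 / 100) × (80 - 0) = -10.00°Ré.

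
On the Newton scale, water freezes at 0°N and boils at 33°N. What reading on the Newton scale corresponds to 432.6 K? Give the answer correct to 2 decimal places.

First in Celsius: 432.6 - 273.15 = 159.4500°C.
Linearly onto the Newton scale: 0 + (159.4500 / 100) × (33 - 0) = 52.62°N.

52.62°N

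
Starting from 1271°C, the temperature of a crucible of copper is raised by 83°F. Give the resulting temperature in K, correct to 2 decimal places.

1590.26 K

The 83°F change is an interval, so only the factor 5/9 applies: +83 × 5/9 = +46.1111°C.
Final Celsius temperature: 1271.0000 + 46.1111 = 1317.1111°C.
In kelvin: 1317.1111 + 273.15 = 1590.26 K.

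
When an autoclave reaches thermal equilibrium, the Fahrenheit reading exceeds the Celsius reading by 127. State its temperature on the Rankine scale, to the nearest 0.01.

705.42°R

Let x be the Celsius reading; then the Fahrenheit reading is 1.8·x + 32.
(1.8·x + 32) - x = 127  ⇒  (0.8)·x = 95  ⇒  x = 118.7500°C.
In Rankine: 118.7500 × 1.8 + 491.67 = 705.42°R.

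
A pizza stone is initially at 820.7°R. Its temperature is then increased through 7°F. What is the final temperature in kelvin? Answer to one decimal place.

Initial temperature in Celsius: (820.7 - 491.67) × 5/9 = 182.7944°C.
The 7°F change is an interval, so only the factor 5/9 applies: +7 × 5/9 = +3.8889°C.
Final Celsius temperature: 182.7944 + 3.8889 = 186.6833°C.
In kelvin: 186.6833 + 273.15 = 459.8 K.

459.8 K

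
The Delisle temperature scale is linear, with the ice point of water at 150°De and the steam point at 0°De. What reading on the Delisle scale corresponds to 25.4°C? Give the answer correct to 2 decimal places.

111.90°De

Linearly onto the Delisle scale: 150 + (25.4000 / 100) × (0 - 150) = 111.90°De.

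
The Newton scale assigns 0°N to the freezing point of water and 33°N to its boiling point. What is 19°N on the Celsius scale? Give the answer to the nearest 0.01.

Linear interpolation between the fixed points: C = (19 - 0) × 100 / (33 - 0) = 57.5758°C.

57.58°C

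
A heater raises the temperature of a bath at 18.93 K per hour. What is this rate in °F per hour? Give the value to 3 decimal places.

34.074 °F/hour

Since only a temperature interval is involved, the additive offset between the scales drops out.
A change of 1 K is a change of 1.8°F, so 18.93 × 1.8 = 34.074.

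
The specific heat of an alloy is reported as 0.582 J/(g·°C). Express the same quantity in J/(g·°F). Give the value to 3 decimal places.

The quantity depends on a temperature interval, so only the ratio of degree sizes applies; the offset between the scales is irrelevant.
A change of 1°F is a change of 5/9°C, so per °F the value is 0.582 × 5/9 = 0.323.

0.323 J/(g·°F)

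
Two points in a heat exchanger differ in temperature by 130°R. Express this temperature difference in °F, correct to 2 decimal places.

Rankine and Fahrenheit degrees are the same size, so the interval is unchanged: 130.00.

130.00°F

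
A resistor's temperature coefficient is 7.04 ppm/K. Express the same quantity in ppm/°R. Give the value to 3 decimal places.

The quantity depends on a temperature interval, so only the ratio of degree sizes applies; the offset between the scales is irrelevant.
A change of 1°R is a change of 5/9 K, so per °R the value is 7.04 × 5/9 = 3.911.

3.911 ppm/°R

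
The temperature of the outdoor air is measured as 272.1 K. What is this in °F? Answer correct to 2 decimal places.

In Celsius: 272.1 - 273.15 = -1.0500°C.
In Fahrenheit: -1.0500 × 1.8 + 32 = 30.11°F.

30.11°F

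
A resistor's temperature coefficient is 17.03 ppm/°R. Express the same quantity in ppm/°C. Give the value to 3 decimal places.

Since only a temperature interval is involved, the additive offset between the scales drops out.
A change of 1°C is a change of 1.8°R, so per °C the value is 17.03 × 1.8 = 30.654.

30.654 ppm/°C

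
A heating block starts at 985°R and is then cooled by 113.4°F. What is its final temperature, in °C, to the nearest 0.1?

Initial temperature in Celsius: (985 - 491.67) × 5/9 = 274.0722°C.
The 113.4°F change is an interval, so only the factor 5/9 applies: -113.4 × 5/9 = -63.0000°C.
Final Celsius temperature: 274.0722 - 63.0000 = 211.0722°C.

211.1°C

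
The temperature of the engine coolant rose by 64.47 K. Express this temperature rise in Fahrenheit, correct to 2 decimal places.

116.05°F

Only the scale ratio 1.8 matters for a change in temperature.
64.47 × 1.8 = 116.05.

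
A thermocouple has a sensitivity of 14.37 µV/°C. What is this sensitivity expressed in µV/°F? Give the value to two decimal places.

Since only a temperature interval is involved, the additive offset between the scales drops out.
A change of 1°F is a change of 5/9°C, so per °F the value is 14.37 × 5/9 = 7.98.

7.98 µV/°F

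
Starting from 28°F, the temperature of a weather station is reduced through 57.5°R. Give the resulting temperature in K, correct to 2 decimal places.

Initial temperature in Celsius: (28 - 32) × 5/9 = -2.2222°C.
The 57.5°R change is an interval, so only the factor 5/9 applies: -57.5 × 5/9 = -31.9444°C.
Final Celsius temperature: -2.2222 - 31.9444 = -34.1667°C.
In kelvin: -34.1667 + 273.15 = 238.98 K.

238.98 K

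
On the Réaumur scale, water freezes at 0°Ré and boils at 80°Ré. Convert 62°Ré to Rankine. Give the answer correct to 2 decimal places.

631.17°R

Linear interpolation between the fixed points: C = (62 - 0) × 100 / (80 - 0) = 77.5000°C.
Then 77.5000 × 1.8 + 491.67 = 631.17°R.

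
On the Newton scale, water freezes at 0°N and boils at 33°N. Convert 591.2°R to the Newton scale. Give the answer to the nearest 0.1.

18.2°N

First in Celsius: (591.2 - 491.67) × 5/9 = 55.2944°C.
Linearly onto the Newton scale: 0 + (55.2944 / 100) × (33 - 0) = 18.2°N.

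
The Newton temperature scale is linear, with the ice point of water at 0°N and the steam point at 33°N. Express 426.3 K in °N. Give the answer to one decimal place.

50.5°N

First in Celsius: 426.3 - 273.15 = 153.1500°C.
Linearly onto the Newton scale: 0 + (153.1500 / 100) × (33 - 0) = 50.5°N.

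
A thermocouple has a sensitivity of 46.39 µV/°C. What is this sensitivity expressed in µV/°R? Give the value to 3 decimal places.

The quantity depends on a temperature interval, so only the ratio of degree sizes applies; the offset between the scales is irrelevant.
A change of 1°R is a change of 5/9°C, so per °R the value is 46.39 × 5/9 = 25.772.

25.772 µV/°R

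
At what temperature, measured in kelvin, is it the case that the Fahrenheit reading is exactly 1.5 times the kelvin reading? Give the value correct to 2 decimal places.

1532.23 K

Let K be the kelvin reading. The Fahrenheit reading is F = 1.8·K - 459.67.
Require F = 1.5·K: 1.8·K - 459.67 = 1.5·K.
(0.3)·K = 459.67  ⇒  K = 1532.23.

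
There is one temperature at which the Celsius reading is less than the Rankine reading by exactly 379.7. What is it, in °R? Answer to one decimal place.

239.7°R

Let R be the Rankine reading. The Celsius reading is C = 5/9·R - 273.15.
Require C - R = -379.7: (-4/9)·R - 273.15 = -379.7.
R = (-379.7 + 273.15) / (-4/9) = 239.7.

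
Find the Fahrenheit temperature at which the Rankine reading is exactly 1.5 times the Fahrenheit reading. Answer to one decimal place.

919.3°F

Let F be the Fahrenheit reading. The Rankine reading is R = 1·F + 459.67.
Require R = 1.5·F: 1·F + 459.67 = 1.5·F.
(-0.5)·F = -459.67  ⇒  F = 919.3.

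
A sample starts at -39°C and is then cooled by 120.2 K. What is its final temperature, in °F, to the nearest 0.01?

-254.56°F

The 120.2 K change is an interval; Kelvin and Celsius degrees are the same size, so ΔC = -120.2°C.
Final Celsius temperature: -39.0000 - 120.2000 = -159.2000°C.
In Fahrenheit: -159.2000 × 1.8 + 32 = -254.56°F.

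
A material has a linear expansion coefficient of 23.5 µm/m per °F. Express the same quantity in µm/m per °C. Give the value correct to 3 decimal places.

The quantity depends on a temperature interval, so only the ratio of degree sizes applies; the offset between the scales is irrelevant.
A change of 1°C is a change of 1.8°F, so per °C the value is 23.5 × 1.8 = 42.300.

42.300 µm/m per °C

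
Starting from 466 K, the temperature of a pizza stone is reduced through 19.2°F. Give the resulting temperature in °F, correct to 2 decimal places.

Initial temperature in Celsius: 466 - 273.15 = 192.8500°C.
The 19.2°F change is an interval, so only the factor 5/9 applies: -19.2 × 5/9 = -10.6667°C.
Final Celsius temperature: 192.8500 - 10.6667 = 182.1833°C.
In Fahrenheit: 182.1833 × 1.8 + 32 = 359.93°F.

359.93°F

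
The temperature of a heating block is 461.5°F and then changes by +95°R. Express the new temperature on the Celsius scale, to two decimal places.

Initial temperature in Celsius: (461.5 - 32) × 5/9 = 238.6111°C.
The 95°R change is an interval, so only the factor 5/9 applies: +95 × 5/9 = +52.7778°C.
Final Celsius temperature: 238.6111 + 52.7778 = 291.3889°C.

291.39°C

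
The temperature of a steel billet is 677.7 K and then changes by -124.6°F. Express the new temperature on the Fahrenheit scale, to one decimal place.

Initial temperature in Celsius: 677.7 - 273.15 = 404.5500°C.
The 124.6°F change is an interval, so only the factor 5/9 applies: -124.6 × 5/9 = -69.2222°C.
Final Celsius temperature: 404.5500 - 69.2222 = 335.3278°C.
In Fahrenheit: 335.3278 × 1.8 + 32 = 635.6°F.

635.6°F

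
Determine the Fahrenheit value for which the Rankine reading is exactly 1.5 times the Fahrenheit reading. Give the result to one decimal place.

919.3°F

Let F be the Fahrenheit reading. The Rankine reading is R = 1·F + 459.67.
Require R = 1.5·F: 1·F + 459.67 = 1.5·F.
(-0.5)·F = -459.67  ⇒  F = 919.3.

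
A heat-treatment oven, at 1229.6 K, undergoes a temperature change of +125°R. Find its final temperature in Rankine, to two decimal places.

Initial temperature in Celsius: 1229.6 - 273.15 = 956.4500°C.
The 125°R change is an interval, so only the factor 5/9 applies: +125 × 5/9 = +69.4444°C.
Final Celsius temperature: 956.4500 + 69.4444 = 1025.8944°C.
In Rankine: 1025.8944 × 1.8 + 491.67 = 2338.28°R.

2338.28°R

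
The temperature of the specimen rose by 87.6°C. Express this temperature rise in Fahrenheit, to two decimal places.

157.68°F

For a temperature interval the offset drops out; only the factor 1.8 applies.
87.6 × 1.8 = 157.68.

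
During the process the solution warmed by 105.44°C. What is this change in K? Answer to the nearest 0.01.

Celsius and kelvin degrees are the same size, so the interval is unchanged: 105.44.

105.44 K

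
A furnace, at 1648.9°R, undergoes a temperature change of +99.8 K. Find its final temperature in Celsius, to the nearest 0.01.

742.71°C

Initial temperature in Celsius: (1648.9 - 491.67) × 5/9 = 642.9056°C.
The 99.8 K change is an interval; Kelvin and Celsius degrees are the same size, so ΔC = +99.8°C.
Final Celsius temperature: 642.9056 + 99.8000 = 742.7056°C.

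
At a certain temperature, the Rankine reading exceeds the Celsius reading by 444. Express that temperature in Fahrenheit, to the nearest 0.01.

Let x be the Rankine reading; then the Celsius reading is 5/9·x - 273.15.
(5/9·x - 273.15) - x = -444  ⇒  (-4/9)·x = -170.85  ⇒  x = 384.4125°R.
In Celsius: (384.4125 - 491.67) × 5/9 = -59.5875°C.
In Fahrenheit: -59.5875 × 1.8 + 32 = -75.26°F.

-75.26°F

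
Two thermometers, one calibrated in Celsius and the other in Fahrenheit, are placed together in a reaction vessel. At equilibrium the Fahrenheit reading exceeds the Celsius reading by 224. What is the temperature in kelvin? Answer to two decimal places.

513.15 K

Let x be the Celsius reading; then the Fahrenheit reading is 1.8·x + 32.
(1.8·x + 32) - x = 224  ⇒  (0.8)·x = 192  ⇒  x = 240.0000°C.
In kelvin: 240.0000 + 273.15 = 513.15 K.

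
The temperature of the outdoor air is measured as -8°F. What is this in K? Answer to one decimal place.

In Celsius: (-8 - 32) × 5/9 = -22.2222°C.
In kelvin: -22.2222 + 273.15 = 250.9 K.

250.9 K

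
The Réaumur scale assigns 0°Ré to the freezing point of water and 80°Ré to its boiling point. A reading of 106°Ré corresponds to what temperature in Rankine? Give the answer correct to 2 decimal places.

730.17°R

Linear interpolation between the fixed points: C = (106 - 0) × 100 / (80 - 0) = 132.5000°C.
Then 132.5000 × 1.8 + 491.67 = 730.17°R.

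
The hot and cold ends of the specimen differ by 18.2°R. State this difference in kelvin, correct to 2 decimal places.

For a temperature interval the offset drops out; only the factor 5/9 applies.
18.2 × 5/9 = 10.11.

10.11 K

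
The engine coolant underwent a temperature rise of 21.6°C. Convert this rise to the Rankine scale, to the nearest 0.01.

38.88°R

Only the scale ratio 1.8 matters for a change in temperature.
21.6 × 1.8 = 38.88.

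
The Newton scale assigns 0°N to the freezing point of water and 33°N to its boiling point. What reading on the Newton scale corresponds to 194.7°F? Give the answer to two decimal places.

First in Celsius: (194.7 - 32) × 5/9 = 90.3889°C.
Linearly onto the Newton scale: 0 + (90.3889 / 100) × (33 - 0) = 29.83°N.

29.83°N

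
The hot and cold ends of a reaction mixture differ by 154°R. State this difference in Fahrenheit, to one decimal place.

Rankine and Fahrenheit degrees are the same size, so the interval is unchanged: 154.0.

154.0°F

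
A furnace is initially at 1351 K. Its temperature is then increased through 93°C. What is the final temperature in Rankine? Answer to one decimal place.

Initial temperature in Celsius: 1351 - 273.15 = 1077.8500°C.
Final Celsius temperature: 1077.8500 + 93.0000 = 1170.8500°C.
In Rankine: 1170.8500 × 1.8 + 491.67 = 2599.2°R.

2599.2°R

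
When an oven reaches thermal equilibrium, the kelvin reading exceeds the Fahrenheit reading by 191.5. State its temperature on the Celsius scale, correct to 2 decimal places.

62.06°C

Let x be the Fahrenheit reading; then the kelvin reading is 5/9·x + 255.372.
(5/9·x + 255.372) - x = 191.5  ⇒  (-4/9)·x = -63.8722  ⇒  x = 143.7125°F.
In Celsius: (143.7125 - 32) × 5/9 = 62.06°C.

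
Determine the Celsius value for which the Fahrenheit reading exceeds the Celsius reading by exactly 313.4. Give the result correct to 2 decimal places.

351.75°C

Let C be the Celsius reading. The Fahrenheit reading is F = 1.8·C + 32.
Require F - C = 313.4: (0.8)·C + 32 = 313.4.
C = (313.4 - 32) / (0.8) = 351.75.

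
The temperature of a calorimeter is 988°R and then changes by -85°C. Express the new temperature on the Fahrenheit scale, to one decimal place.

375.3°F

Initial temperature in Celsius: (988 - 491.67) × 5/9 = 275.7389°C.
Final Celsius temperature: 275.7389 - 85.0000 = 190.7389°C.
In Fahrenheit: 190.7389 × 1.8 + 32 = 375.3°F.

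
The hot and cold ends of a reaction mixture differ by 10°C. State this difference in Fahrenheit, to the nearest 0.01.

An interval of 1°C corresponds to 1.8°F.
10 × 1.8 = 18.00.

18.00°F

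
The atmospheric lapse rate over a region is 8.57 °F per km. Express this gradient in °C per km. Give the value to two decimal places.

Since only a temperature interval is involved, the additive offset between the scales drops out.
A change of 1°F is a change of 5/9°C, so 8.57 × 5/9 = 4.76.

4.76 °C/km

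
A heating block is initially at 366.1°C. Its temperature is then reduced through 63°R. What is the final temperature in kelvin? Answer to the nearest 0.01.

The 63°R change is an interval, so only the factor 5/9 applies: -63 × 5/9 = -35.0000°C.
Final Celsius temperature: 366.1000 - 35.0000 = 331.1000°C.
In kelvin: 331.1000 + 273.15 = 604.25 K.

604.25 K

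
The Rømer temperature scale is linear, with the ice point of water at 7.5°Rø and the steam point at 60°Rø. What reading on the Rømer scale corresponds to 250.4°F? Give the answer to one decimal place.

71.2°Rø

First in Celsius: (250.4 - 32) × 5/9 = 121.3333°C.
Linearly onto the Rømer scale: 7.5 + (121.3333 / 100) × (60 - 7.5) = 71.2°Rø.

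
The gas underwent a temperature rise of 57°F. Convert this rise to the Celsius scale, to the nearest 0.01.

31.67°C

Only the scale ratio 5/9 matters for a change in temperature.
57 × 5/9 = 31.67.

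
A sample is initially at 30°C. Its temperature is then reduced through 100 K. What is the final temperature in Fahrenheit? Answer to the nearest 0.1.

-94.0°F

The 100 K change is an interval; Kelvin and Celsius degrees are the same size, so ΔC = -100°C.
Final Celsius temperature: 30.0000 - 100.0000 = -70.0000°C.
In Fahrenheit: -70.0000 × 1.8 + 32 = -94.0°F.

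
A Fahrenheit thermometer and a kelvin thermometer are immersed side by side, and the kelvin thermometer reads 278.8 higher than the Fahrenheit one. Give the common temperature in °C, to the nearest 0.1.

Let x be the Fahrenheit reading; then the kelvin reading is 5/9·x + 255.372.
(5/9·x + 255.372) - x = 278.8  ⇒  (-4/9)·x = 23.4278  ⇒  x = -52.7125°F.
In Celsius: (-52.7125 - 32) × 5/9 = -47.1°C.

-47.1°C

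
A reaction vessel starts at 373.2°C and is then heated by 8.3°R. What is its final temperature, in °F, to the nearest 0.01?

The 8.3°R change is an interval, so only the factor 5/9 applies: +8.3 × 5/9 = +4.6111°C.
Final Celsius temperature: 373.2000 + 4.6111 = 377.8111°C.
In Fahrenheit: 377.8111 × 1.8 + 32 = 712.06°F.

712.06°F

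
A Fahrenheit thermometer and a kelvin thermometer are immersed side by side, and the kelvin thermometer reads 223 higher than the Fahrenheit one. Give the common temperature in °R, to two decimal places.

Let x be the Fahrenheit reading; then the kelvin reading is 5/9·x + 255.372.
(5/9·x + 255.372) - x = 223  ⇒  (-4/9)·x = -32.3722  ⇒  x = 72.8375°F.
In Celsius: (72.8375 - 32) × 5/9 = 22.6875°C.
In Rankine: 22.6875 × 1.8 + 491.67 = 532.51°R.

532.51°R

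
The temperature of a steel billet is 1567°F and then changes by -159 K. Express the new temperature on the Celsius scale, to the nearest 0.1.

693.8°C

Initial temperature in Celsius: (1567 - 32) × 5/9 = 852.7778°C.
The 159 K change is an interval; Kelvin and Celsius degrees are the same size, so ΔC = -159°C.
Final Celsius temperature: 852.7778 - 159.0000 = 693.7778°C.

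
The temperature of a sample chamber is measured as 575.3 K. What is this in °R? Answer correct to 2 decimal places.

1035.54°R

In Celsius: 575.3 - 273.15 = 302.1500°C.
In Rankine: 302.1500 × 1.8 + 491.67 = 1035.54°R.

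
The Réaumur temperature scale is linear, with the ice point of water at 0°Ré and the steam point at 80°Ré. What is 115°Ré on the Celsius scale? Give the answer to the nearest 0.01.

143.75°C

Linear interpolation between the fixed points: C = (115 - 0) × 100 / (80 - 0) = 143.7500°C.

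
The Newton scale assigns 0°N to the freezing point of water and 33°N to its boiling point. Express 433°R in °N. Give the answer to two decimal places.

First in Celsius: (433 - 491.67) × 5/9 = -32.5944°C.
Linearly onto the Newton scale: 0 + (-32.5944 / 100) × (33 - 0) = -10.76°N.

-10.76°N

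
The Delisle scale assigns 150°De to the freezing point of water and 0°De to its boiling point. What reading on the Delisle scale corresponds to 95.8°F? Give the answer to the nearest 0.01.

First in Celsius: (95.8 - 32) × 5/9 = 35.4444°C.
Linearly onto the Delisle scale: 150 + (35.4444 / 100) × (0 - 150) = 96.83°De.

96.83°De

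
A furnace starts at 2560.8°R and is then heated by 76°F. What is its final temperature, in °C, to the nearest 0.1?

1191.7°C

Initial temperature in Celsius: (2560.8 - 491.67) × 5/9 = 1149.5167°C.
The 76°F change is an interval, so only the factor 5/9 applies: +76 × 5/9 = +42.2222°C.
Final Celsius temperature: 1149.5167 + 42.2222 = 1191.7389°C.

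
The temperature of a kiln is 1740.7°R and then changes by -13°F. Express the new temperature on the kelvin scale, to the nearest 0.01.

Initial temperature in Celsius: (1740.7 - 491.67) × 5/9 = 693.9056°C.
The 13°F change is an interval, so only the factor 5/9 applies: -13 × 5/9 = -7.2222°C.
Final Celsius temperature: 693.9056 - 7.2222 = 686.6833°C.
In kelvin: 686.6833 + 273.15 = 959.83 K.

959.83 K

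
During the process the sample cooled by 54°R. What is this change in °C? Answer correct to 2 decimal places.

30.00°C

Only the scale ratio 5/9 matters for a change in temperature.
54 × 5/9 = 30.00.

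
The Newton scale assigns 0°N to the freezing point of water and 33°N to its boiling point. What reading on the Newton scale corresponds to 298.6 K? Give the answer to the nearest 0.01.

First in Celsius: 298.6 - 273.15 = 25.4500°C.
Linearly onto the Newton scale: 0 + (25.4500 / 100) × (33 - 0) = 8.40°N.

8.40°N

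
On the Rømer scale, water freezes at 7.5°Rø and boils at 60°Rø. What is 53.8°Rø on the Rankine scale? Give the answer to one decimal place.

Linear interpolation between the fixed points: C = (53.8 - 7.5) × 100 / (60 - 7.5) = 88.1905°C.
Then 88.1905 × 1.8 + 491.67 = 650.4°R.

650.4°R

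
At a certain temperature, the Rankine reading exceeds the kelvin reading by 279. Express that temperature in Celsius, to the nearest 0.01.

75.60°C

Let x be the kelvin reading; then the Rankine reading is 1.8·x.
(1.8·x) - x = 279  ⇒  (0.8)·x = 279  ⇒  x = 348.7500 K.
In Celsius: 348.75 - 273.15 = 75.60°C.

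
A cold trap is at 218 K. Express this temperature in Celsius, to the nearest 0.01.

-55.15°C

In Celsius: 218 - 273.15 = -55.1500°C.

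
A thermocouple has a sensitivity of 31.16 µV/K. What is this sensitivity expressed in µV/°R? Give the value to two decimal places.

17.31 µV/°R

Since only a temperature interval is involved, the additive offset between the scales drops out.
A change of 1°R is a change of 5/9 K, so per °R the value is 31.16 × 5/9 = 17.31.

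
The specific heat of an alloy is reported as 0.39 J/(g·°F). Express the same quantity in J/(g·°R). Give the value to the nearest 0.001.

0.390 J/(g·°R)

The quantity depends on a temperature interval, so only the ratio of degree sizes applies; the offset between the scales is irrelevant.
A change of 1°R is a change of 1°F, so per °R the value is 0.39 × 1 = 0.390.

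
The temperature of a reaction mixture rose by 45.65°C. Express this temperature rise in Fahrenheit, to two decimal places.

82.17°F

An interval of 1°C corresponds to 1.8°F.
45.65 × 1.8 = 82.17.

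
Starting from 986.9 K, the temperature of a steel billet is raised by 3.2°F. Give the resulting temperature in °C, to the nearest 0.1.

715.5°C

Initial temperature in Celsius: 986.9 - 273.15 = 713.7500°C.
The 3.2°F change is an interval, so only the factor 5/9 applies: +3.2 × 5/9 = +1.7778°C.
Final Celsius temperature: 713.7500 + 1.7778 = 715.5278°C.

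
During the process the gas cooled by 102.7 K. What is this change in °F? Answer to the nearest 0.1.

Only the scale ratio 1.8 matters for a change in temperature.
102.7 × 1.8 = 184.9.

184.9°F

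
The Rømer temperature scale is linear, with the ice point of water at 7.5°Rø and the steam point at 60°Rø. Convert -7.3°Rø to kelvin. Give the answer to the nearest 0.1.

Linear interpolation between the fixed points: C = (-7.3 - 7.5) × 100 / (60 - 7.5) = -28.1905°C.
Then -28.1905 + 273.15 = 245.0 K.

245.0 K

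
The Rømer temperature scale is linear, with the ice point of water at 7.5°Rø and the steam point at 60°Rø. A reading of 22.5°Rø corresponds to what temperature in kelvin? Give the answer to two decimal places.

301.72 K

Linear interpolation between the fixed points: C = (22.5 - 7.5) × 100 / (60 - 7.5) = 28.5714°C.
Then 28.5714 + 273.15 = 301.72 K.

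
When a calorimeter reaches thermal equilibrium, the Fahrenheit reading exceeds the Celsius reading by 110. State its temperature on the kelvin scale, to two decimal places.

Let x be the Fahrenheit reading; then the Celsius reading is 5/9·x - 17.7778.
(5/9·x - 17.7778) - x = -110  ⇒  (-4/9)·x = -92.2222  ⇒  x = 207.5000°F.
In Celsius: (207.5 - 32) × 5/9 = 97.5000°C.
In kelvin: 97.5000 + 273.15 = 370.65 K.

370.65 K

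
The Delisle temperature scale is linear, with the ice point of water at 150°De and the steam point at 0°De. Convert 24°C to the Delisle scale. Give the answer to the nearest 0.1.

114.0°De

Linearly onto the Delisle scale: 150 + (24.0000 / 100) × (0 - 150) = 114.0°De.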